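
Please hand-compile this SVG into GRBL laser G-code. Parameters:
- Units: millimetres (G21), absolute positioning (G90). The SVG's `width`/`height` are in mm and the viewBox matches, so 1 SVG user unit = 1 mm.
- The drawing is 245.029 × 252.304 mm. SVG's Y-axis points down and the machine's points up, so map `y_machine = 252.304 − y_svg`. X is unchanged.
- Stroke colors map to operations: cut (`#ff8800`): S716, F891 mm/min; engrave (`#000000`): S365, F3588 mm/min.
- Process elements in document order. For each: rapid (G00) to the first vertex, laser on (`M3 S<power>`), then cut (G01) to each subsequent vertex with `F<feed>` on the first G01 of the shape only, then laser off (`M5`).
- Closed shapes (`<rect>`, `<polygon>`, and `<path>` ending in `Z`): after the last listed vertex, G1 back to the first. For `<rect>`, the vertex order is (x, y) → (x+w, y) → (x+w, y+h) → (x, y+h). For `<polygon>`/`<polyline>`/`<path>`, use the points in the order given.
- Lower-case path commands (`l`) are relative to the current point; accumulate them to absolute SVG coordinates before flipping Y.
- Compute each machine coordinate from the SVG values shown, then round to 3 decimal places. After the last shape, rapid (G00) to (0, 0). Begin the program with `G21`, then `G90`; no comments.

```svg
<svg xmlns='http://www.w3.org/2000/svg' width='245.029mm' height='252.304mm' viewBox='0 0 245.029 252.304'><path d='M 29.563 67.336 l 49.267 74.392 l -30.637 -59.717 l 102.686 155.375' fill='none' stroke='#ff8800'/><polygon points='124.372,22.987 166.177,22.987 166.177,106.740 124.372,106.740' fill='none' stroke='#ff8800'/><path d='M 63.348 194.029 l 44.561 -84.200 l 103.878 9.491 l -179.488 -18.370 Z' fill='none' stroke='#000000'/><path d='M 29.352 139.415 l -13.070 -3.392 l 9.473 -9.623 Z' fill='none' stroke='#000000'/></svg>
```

1 u = 1 mm; y_m = 252.304 − y.

[1] `<path>` open polyline, #ff8800→cut S716 F891: (29.563,184.968) → (78.830,110.576) → (48.193,170.293) → (150.879,14.918)

[2] `<polygon>` rectangle, #ff8800→cut S716 F891: (124.372,229.317) → (166.177,229.317) → (166.177,145.564) → (124.372,145.564) → (124.372,229.317) (closed)

[3] `<path>` closed polygon, #000000→engrave S365 F3588: (63.348,58.275) → (107.909,142.475) → (211.787,132.984) → (32.299,151.354) → (63.348,58.275) (closed)

[4] `<path>` regular polygon, #000000→engrave S365 F3588: (29.352,112.889) → (16.282,116.281) → (25.755,125.904) → (29.352,112.889) (closed)

G21
G90
G00 X29.563 Y184.968
M3 S716
G01 X78.830 Y110.576 F891
G01 X48.193 Y170.293
G01 X150.879 Y14.918
M5
G00 X124.372 Y229.317
M3 S716
G01 X166.177 Y229.317 F891
G01 X166.177 Y145.564
G01 X124.372 Y145.564
G01 X124.372 Y229.317
M5
G00 X63.348 Y58.275
M3 S365
G01 X107.909 Y142.475 F3588
G01 X211.787 Y132.984
G01 X32.299 Y151.354
G01 X63.348 Y58.275
M5
G00 X29.352 Y112.889
M3 S365
G01 X16.282 Y116.281 F3588
G01 X25.755 Y125.904
G01 X29.352 Y112.889
M5
G00 X0.000 Y0.000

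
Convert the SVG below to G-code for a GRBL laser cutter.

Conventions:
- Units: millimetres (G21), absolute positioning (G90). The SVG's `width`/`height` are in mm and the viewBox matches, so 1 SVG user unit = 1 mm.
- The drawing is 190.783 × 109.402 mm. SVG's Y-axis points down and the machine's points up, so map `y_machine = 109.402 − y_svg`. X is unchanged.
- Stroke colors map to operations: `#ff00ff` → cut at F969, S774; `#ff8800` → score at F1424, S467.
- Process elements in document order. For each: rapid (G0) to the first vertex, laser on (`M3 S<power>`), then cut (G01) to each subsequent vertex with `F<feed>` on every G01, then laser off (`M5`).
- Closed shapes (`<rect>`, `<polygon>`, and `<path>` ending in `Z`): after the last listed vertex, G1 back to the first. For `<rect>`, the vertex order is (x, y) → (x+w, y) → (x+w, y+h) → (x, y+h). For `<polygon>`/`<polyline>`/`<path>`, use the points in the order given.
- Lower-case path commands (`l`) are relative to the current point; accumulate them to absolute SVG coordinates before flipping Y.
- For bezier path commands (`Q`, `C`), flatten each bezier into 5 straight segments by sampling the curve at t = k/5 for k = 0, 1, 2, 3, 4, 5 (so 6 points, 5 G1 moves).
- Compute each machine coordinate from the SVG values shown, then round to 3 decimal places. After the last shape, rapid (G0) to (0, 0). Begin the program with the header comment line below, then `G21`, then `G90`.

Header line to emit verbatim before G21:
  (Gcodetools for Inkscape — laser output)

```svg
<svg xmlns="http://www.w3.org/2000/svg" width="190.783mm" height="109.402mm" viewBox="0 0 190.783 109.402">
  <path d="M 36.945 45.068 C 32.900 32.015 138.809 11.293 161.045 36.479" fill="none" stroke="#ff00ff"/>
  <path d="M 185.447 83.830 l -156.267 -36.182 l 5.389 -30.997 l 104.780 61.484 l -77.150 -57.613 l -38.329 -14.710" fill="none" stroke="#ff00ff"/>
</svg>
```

(Gcodetools for Inkscape — laser output)
G21
G90
G0 X36.945 Y64.334
M3 S774
G01 X46.163 Y72.657 F969
G01 X72.477 Y80.250 F969
G01 X106.591 Y84.539 F969
G01 X139.212 Y82.954 F969
G01 X161.045 Y72.923 F969
M5
G0 X185.447 Y25.572
M3 S774
G01 X29.180 Y61.754 F969
G01 X34.569 Y92.751 F969
G01 X139.349 Y31.267 F969
G01 X62.199 Y88.880 F969
G01 X23.870 Y103.590 F969
M5
G0 X0.000 Y0.000

Since the viewBox matches the mm dimensions, user units are millimetres directly. The only transform is the Y-flip y_m = 109.402 − y_svg.

Shape 1 is a cubic bezier drawn with `<path>`. Its stroke #ff00ff means cut at S774, F969. After flipping Y the toolpath is (36.945,64.334) → (46.163,72.657) → (72.477,80.250) → (106.591,84.539) → (139.212,82.954) → (161.045,72.923).

Shape 2 is a open polyline drawn with `<path>`. Its stroke #ff00ff means cut at S774, F969. After flipping Y the toolpath is (185.447,25.572) → (29.180,61.754) → (34.569,92.751) → (139.349,31.267) → (62.199,88.880) → (23.870,103.590).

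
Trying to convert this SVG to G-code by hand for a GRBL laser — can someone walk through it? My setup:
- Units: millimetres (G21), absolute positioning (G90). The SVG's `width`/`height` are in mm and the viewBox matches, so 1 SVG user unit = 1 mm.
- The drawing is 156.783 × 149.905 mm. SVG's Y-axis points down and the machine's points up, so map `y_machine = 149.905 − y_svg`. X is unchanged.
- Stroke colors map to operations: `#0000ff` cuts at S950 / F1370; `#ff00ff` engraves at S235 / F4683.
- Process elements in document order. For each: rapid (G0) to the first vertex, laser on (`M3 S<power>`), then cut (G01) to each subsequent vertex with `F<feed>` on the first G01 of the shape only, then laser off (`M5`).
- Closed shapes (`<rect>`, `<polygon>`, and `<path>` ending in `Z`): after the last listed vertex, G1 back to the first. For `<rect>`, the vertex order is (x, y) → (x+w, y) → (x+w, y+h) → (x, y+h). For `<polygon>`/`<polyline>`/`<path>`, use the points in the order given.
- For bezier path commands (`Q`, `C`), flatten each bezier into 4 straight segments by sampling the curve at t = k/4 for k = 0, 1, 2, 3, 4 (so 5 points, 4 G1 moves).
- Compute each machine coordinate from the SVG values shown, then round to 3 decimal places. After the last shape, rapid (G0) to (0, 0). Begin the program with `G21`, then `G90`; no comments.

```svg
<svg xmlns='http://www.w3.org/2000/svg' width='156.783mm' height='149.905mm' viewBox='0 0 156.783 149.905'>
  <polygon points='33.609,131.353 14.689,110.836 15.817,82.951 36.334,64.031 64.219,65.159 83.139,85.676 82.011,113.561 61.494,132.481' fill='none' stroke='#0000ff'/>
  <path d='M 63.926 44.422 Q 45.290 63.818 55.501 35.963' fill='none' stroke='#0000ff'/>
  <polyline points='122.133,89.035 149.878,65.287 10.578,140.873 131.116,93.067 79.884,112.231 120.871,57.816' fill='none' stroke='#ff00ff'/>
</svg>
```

viewBox `0 0 156.783 149.905` with mm width/height → 1 unit = 1 mm. Flip: y_m = 149.905 − y_svg.

**Shape 1** — `<polygon>` regular polygon, stroke `#0000ff` → cut (S950, F1370). Machine vertices: (33.609,18.552) → (14.689,39.069) → (15.817,66.954) → (36.334,85.874) → (64.219,84.746) → (83.139,64.229) → (82.011,36.344) → (61.494,17.424) → (33.609,18.552). Closed: final G1 returns to the first vertex.

**Shape 2** — `<path>` quadratic bezier, stroke `#0000ff` → cut (S950, F1370). Control points (SVG): P0=(63.926,44.422), P1=(45.290,63.818), P2=(55.501,35.963); sampled at t=k/4. Machine vertices: (63.926,105.483) → (56.411,98.738) → (52.502,97.900) → (52.198,102.968) → (55.501,113.942). Open path.

**Shape 3** — `<polyline>` open polyline, stroke `#ff00ff` → engrave (S235, F4683). Machine vertices: (122.133,60.870) → (149.878,84.618) → (10.578,9.032) → (131.116,56.838) → (79.884,37.674) → (120.871,92.089). Open path.

G21
G90
G0 X33.609 Y18.552
M3 S950
G01 X14.689 Y39.069 F1370
G01 X15.817 Y66.954
G01 X36.334 Y85.874
G01 X64.219 Y84.746
G01 X83.139 Y64.229
G01 X82.011 Y36.344
G01 X61.494 Y17.424
G01 X33.609 Y18.552
M5
G0 X63.926 Y105.483
M3 S950
G01 X56.411 Y98.738 F1370
G01 X52.502 Y97.900
G01 X52.198 Y102.968
G01 X55.501 Y113.942
M5
G0 X122.133 Y60.870
M3 S235
G01 X149.878 Y84.618 F4683
G01 X10.578 Y9.032
G01 X131.116 Y56.838
G01 X79.884 Y37.674
G01 X120.871 Y92.089
M5
G0 X0.000 Y0.000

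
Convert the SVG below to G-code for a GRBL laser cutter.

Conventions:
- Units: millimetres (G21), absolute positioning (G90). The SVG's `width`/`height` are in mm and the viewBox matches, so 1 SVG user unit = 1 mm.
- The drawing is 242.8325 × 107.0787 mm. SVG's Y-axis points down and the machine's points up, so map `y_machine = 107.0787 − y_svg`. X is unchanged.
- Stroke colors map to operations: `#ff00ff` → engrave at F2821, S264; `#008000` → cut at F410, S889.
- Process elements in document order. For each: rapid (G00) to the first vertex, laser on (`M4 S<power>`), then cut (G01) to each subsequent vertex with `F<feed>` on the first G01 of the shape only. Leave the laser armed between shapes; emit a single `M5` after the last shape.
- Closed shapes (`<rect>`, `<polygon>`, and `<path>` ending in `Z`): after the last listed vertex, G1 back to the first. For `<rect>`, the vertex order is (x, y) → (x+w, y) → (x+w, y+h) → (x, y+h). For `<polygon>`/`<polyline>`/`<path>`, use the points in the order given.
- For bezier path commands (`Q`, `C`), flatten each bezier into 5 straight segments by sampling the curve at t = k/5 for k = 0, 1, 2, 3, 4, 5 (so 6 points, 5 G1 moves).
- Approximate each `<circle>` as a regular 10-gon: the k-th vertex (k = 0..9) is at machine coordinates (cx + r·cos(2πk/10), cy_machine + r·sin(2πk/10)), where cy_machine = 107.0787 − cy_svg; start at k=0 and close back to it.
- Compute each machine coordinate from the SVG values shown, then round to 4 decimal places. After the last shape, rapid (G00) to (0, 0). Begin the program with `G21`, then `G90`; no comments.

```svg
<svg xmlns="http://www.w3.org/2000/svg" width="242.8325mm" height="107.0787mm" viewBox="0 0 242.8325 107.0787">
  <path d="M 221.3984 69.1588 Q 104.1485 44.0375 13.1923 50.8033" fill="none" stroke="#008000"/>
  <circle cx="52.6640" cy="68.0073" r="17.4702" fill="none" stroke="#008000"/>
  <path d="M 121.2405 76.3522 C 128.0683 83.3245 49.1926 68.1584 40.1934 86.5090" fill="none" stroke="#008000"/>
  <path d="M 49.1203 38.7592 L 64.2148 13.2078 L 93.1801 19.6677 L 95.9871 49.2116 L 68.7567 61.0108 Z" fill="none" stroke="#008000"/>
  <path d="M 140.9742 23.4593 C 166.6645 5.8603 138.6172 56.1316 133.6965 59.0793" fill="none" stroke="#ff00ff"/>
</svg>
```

G21
G90
G00 X221.3984 Y37.9199
M4 S889
G01 X175.5502 Y46.6929 F410
G01 X131.8055 Y52.9150
G01 X90.1643 Y56.5861
G01 X50.6265 Y57.7062
G01 X13.1923 Y56.2754
G00 X70.1342 Y39.0714
M4 S889
G01 X66.7977 Y49.3401 F410
G01 X58.0626 Y55.6865
G01 X47.2654 Y55.6865
G01 X38.5303 Y49.3401
G01 X35.1938 Y39.0714
G01 X38.5303 Y28.8027
G01 X47.2654 Y22.4563
G01 X58.0626 Y22.4563
G01 X66.7977 Y28.8027
G01 X70.1342 Y39.0714
G00 X121.2405 Y30.7265
M4 S889
G01 X116.2974 Y28.7545 F410
G01 X98.2533 Y29.4242
G01 X74.5760 Y30.0643
G01 X52.7335 Y28.0033
G01 X40.1934 Y20.5697
G00 X49.1203 Y68.3195
M4 S889
G01 X64.2148 Y93.8709 F410
G01 X93.1801 Y87.4110
G01 X95.9871 Y57.8671
G01 X68.7567 Y46.0679
G01 X49.1203 Y68.3195
G00 X140.9742 Y83.6194
M4 S264
G01 X150.5548 Y86.9559 F2821
G01 X150.9278 Y79.5329
G01 X145.7828 Y66.8796
G01 X138.8092 Y54.5253
G01 X133.6965 Y47.9994
M5
G00 X0.0000 Y0.0000

1 u = 1 mm; y_m = 107.0787 − y.

[1] `<path>` quadratic bezier, #008000→cut S889 F410: (221.3984,37.9199) → (175.5502,46.6929) → (131.8055,52.9150) → (90.1643,56.5861) → (50.6265,57.7062) → (13.1923,56.2754)

[2] `<circle>` circle, #008000→cut S889 F410: (70.1342,39.0714) → (66.7977,49.3401) → (58.0626,55.6865) → (47.2654,55.6865) → (38.5303,49.3401) → (35.1938,39.0714) → (38.5303,28.8027) → (47.2654,22.4563) → (58.0626,22.4563) → (66.7977,28.8027) → (70.1342,39.0714) (closed)

[3] `<path>` cubic bezier, #008000→cut S889 F410: (121.2405,30.7265) → (116.2974,28.7545) → (98.2533,29.4242) → (74.5760,30.0643) → (52.7335,28.0033) → (40.1934,20.5697)

[4] `<path>` regular polygon, #008000→cut S889 F410: (49.1203,68.3195) → (64.2148,93.8709) → (93.1801,87.4110) → (95.9871,57.8671) → (68.7567,46.0679) → (49.1203,68.3195) (closed)

[5] `<path>` cubic bezier, #ff00ff→engrave S264 F2821: (140.9742,83.6194) → (150.5548,86.9559) → (150.9278,79.5329) → (145.7828,66.8796) → (138.8092,54.5253) → (133.6965,47.9994)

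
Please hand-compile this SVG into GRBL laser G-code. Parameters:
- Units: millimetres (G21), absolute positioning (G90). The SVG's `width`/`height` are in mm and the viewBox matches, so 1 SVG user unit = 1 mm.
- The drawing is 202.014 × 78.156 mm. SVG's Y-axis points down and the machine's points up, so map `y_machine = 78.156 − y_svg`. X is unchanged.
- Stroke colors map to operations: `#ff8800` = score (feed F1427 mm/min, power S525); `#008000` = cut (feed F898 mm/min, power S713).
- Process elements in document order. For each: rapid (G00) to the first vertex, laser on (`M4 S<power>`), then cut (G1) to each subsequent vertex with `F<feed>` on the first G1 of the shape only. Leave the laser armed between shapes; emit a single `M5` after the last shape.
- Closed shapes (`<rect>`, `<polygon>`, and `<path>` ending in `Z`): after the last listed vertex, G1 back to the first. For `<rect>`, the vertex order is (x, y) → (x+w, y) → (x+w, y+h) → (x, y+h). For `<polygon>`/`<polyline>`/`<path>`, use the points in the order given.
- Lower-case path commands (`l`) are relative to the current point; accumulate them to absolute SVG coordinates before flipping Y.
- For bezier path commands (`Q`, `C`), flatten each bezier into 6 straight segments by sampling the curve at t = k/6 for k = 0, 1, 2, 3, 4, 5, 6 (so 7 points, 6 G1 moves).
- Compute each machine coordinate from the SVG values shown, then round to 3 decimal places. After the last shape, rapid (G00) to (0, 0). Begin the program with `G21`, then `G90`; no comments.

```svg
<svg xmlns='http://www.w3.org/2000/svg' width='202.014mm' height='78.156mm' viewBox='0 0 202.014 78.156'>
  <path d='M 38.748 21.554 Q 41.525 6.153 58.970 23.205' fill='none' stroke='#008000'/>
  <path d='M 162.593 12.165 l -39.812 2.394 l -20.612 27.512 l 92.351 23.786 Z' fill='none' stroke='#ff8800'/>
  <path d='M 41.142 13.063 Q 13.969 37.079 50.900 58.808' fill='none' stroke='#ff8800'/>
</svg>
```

Since the viewBox matches the mm dimensions, user units are millimetres directly. The only transform is the Y-flip y_m = 78.156 − y_svg.

Shape 1 is a quadratic bezier drawn with `<path>`. Its stroke #008000 means cut at S713, F898. After flipping Y the toolpath is (38.748,56.602) → (40.081,60.834) → (42.229,63.263) → (45.192,63.890) → (48.970,62.713) → (53.562,59.734) → (58.970,54.951).

Shape 2 is a closed polygon drawn with `<path>`. Its stroke #ff8800 means score at S525, F1427. After flipping Y the toolpath is (162.593,65.991) → (122.781,63.597) → (102.169,36.085) → (194.520,12.299) → (162.593,65.991), returning to the start.

Shape 3 is a quadratic bezier drawn with `<path>`. Its stroke #ff8800 means score at S525, F1427. After flipping Y the toolpath is (41.142,65.093) → (33.865,57.151) → (30.149,49.336) → (29.995,41.649) → (33.402,34.088) → (40.370,26.655) → (50.900,19.348).

G21
G90
G00 X38.748 Y56.602
M4 S713
G1 X40.081 Y60.834 F898
G1 X42.229 Y63.263
G1 X45.192 Y63.890
G1 X48.970 Y62.713
G1 X53.562 Y59.734
G1 X58.970 Y54.951
G00 X162.593 Y65.991
M4 S525
G1 X122.781 Y63.597 F1427
G1 X102.169 Y36.085
G1 X194.520 Y12.299
G1 X162.593 Y65.991
G00 X41.142 Y65.093
M4 S525
G1 X33.865 Y57.151 F1427
G1 X30.149 Y49.336
G1 X29.995 Y41.649
G1 X33.402 Y34.088
G1 X40.370 Y26.655
G1 X50.900 Y19.348
M5
G00 X0.000 Y0.000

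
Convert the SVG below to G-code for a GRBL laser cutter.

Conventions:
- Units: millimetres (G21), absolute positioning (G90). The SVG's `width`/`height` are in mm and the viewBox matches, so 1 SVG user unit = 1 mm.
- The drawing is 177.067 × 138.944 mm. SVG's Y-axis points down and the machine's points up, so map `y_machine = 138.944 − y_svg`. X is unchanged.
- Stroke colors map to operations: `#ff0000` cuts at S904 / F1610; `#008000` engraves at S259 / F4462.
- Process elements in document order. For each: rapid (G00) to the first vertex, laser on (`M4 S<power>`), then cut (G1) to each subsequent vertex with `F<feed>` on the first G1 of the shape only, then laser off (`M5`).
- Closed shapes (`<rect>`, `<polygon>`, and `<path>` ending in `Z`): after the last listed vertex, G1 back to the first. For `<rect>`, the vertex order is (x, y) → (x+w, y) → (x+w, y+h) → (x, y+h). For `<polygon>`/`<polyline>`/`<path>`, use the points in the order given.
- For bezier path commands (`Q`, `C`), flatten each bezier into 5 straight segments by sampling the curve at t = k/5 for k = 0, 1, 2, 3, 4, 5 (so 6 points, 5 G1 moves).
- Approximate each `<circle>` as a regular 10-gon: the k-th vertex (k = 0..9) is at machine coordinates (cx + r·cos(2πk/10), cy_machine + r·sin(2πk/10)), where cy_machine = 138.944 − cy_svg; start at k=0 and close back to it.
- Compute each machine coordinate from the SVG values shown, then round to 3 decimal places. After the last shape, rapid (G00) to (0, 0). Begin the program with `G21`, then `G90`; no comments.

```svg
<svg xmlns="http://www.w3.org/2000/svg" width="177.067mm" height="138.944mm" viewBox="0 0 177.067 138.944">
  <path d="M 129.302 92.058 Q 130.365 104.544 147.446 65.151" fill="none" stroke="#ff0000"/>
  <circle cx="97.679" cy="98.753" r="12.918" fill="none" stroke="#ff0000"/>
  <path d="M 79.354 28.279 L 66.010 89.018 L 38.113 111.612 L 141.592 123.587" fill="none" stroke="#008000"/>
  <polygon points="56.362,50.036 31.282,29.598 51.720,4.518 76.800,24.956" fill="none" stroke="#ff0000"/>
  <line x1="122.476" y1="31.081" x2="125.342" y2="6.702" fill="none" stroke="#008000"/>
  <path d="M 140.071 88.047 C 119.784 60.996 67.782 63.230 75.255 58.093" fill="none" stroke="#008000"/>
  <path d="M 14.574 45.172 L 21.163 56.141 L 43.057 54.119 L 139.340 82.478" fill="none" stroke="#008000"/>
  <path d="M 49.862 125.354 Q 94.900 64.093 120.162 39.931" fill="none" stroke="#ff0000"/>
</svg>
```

Since the viewBox matches the mm dimensions, user units are millimetres directly. The only transform is the Y-flip y_m = 138.944 − y_svg.

Shape 1 is a quadratic bezier drawn with `<path>`. Its stroke #ff0000 means cut at S904, F1610. After flipping Y the toolpath is (129.302,46.886) → (130.368,43.967) → (132.715,45.198) → (136.344,50.579) → (141.254,60.111) → (147.446,73.793).

Shape 2 is a circle drawn with `<circle>`. Its stroke #ff0000 means cut at S904, F1610. After flipping Y the toolpath is (110.597,40.191) → (108.130,47.784) → (101.671,52.477) → (93.687,52.477) → (87.228,47.784) → (84.761,40.191) → (87.228,32.598) → (93.687,27.905) → (101.671,27.905) → (108.130,32.598) → (110.597,40.191), returning to the start.

Shape 3 is a open polyline drawn with `<path>`. Its stroke #008000 means engrave at S259, F4462. After flipping Y the toolpath is (79.354,110.665) → (66.010,49.926) → (38.113,27.332) → (141.592,15.357).

Shape 4 is a regular polygon drawn with `<polygon>`. Its stroke #ff0000 means cut at S904, F1610. After flipping Y the toolpath is (56.362,88.908) → (31.282,109.346) → (51.720,134.426) → (76.800,113.988) → (56.362,88.908), returning to the start.

Shape 5 is a line segment drawn with `<line>`. Its stroke #008000 means engrave at S259, F4462. After flipping Y the toolpath is (122.476,107.863) → (125.342,132.242).

Shape 6 is a cubic bezier drawn with `<path>`. Its stroke #008000 means engrave at S259, F4462. After flipping Y the toolpath is (140.071,50.897) → (124.823,63.907) → (106.340,71.647) → (88.999,75.879) → (77.179,78.360) → (75.255,80.851).

Shape 7 is a open polyline drawn with `<path>`. Its stroke #008000 means engrave at S259, F4462. After flipping Y the toolpath is (14.574,93.772) → (21.163,82.803) → (43.057,84.825) → (139.340,56.466).

Shape 8 is a quadratic bezier drawn with `<path>`. Its stroke #ff0000 means cut at S904, F1610. After flipping Y the toolpath is (49.862,13.590) → (67.086,36.610) → (82.728,56.663) → (96.788,73.748) → (109.266,87.864) → (120.162,99.013).

G21
G90
G00 X129.302 Y46.886
M4 S904
G1 X130.368 Y43.967 F1610
G1 X132.715 Y45.198
G1 X136.344 Y50.579
G1 X141.254 Y60.111
G1 X147.446 Y73.793
M5
G00 X110.597 Y40.191
M4 S904
G1 X108.130 Y47.784 F1610
G1 X101.671 Y52.477
G1 X93.687 Y52.477
G1 X87.228 Y47.784
G1 X84.761 Y40.191
G1 X87.228 Y32.598
G1 X93.687 Y27.905
G1 X101.671 Y27.905
G1 X108.130 Y32.598
G1 X110.597 Y40.191
M5
G00 X79.354 Y110.665
M4 S259
G1 X66.010 Y49.926 F4462
G1 X38.113 Y27.332
G1 X141.592 Y15.357
M5
G00 X56.362 Y88.908
M4 S904
G1 X31.282 Y109.346 F1610
G1 X51.720 Y134.426
G1 X76.800 Y113.988
G1 X56.362 Y88.908
M5
G00 X122.476 Y107.863
M4 S259
G1 X125.342 Y132.242 F4462
M5
G00 X140.071 Y50.897
M4 S259
G1 X124.823 Y63.907 F4462
G1 X106.340 Y71.647
G1 X88.999 Y75.879
G1 X77.179 Y78.360
G1 X75.255 Y80.851
M5
G00 X14.574 Y93.772
M4 S259
G1 X21.163 Y82.803 F4462
G1 X43.057 Y84.825
G1 X139.340 Y56.466
M5
G00 X49.862 Y13.590
M4 S904
G1 X67.086 Y36.610 F1610
G1 X82.728 Y56.663
G1 X96.788 Y73.748
G1 X109.266 Y87.864
G1 X120.162 Y99.013
M5
G00 X0.000 Y0.000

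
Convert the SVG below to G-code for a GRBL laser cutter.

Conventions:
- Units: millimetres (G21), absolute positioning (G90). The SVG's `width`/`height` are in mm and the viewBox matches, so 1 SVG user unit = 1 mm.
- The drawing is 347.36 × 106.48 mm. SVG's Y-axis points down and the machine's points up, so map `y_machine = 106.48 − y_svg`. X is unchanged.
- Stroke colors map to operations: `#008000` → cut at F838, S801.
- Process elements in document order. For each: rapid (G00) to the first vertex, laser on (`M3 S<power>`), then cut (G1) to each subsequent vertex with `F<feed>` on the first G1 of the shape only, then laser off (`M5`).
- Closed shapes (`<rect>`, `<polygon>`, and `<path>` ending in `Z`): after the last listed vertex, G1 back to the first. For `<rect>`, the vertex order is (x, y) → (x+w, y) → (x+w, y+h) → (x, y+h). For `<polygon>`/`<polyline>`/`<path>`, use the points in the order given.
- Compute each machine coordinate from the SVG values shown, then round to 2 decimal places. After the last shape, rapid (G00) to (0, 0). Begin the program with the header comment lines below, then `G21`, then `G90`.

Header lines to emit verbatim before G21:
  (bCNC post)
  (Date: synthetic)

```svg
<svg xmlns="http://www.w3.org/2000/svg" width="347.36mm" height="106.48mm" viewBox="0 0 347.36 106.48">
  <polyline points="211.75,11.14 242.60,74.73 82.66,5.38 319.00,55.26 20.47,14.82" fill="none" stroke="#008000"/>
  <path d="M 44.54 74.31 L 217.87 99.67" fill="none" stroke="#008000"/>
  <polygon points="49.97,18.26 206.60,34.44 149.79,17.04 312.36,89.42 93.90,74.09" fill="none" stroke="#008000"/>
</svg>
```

(bCNC post)
(Date: synthetic)
G21
G90
G00 X211.75 Y95.34
M3 S801
G1 X242.60 Y31.75 F838
G1 X82.66 Y101.10
G1 X319.00 Y51.22
G1 X20.47 Y91.66
M5
G00 X44.54 Y32.17
M3 S801
G1 X217.87 Y6.81 F838
M5
G00 X49.97 Y88.22
M3 S801
G1 X206.60 Y72.04 F838
G1 X149.79 Y89.44
G1 X312.36 Y17.06
G1 X93.90 Y32.39
G1 X49.97 Y88.22
M5
G00 X0.00 Y0.00

Since the viewBox matches the mm dimensions, user units are millimetres directly. The only transform is the Y-flip y_m = 106.48 − y_svg.

Shape 1 is a open polyline drawn with `<polyline>`. Its stroke #008000 means cut at S801, F838. After flipping Y the toolpath is (211.75,95.34) → (242.60,31.75) → (82.66,101.10) → (319.00,51.22) → (20.47,91.66).

Shape 2 is a line segment drawn with `<path>`. Its stroke #008000 means cut at S801, F838. After flipping Y the toolpath is (44.54,32.17) → (217.87,6.81).

Shape 3 is a closed polygon drawn with `<polygon>`. Its stroke #008000 means cut at S801, F838. After flipping Y the toolpath is (49.97,88.22) → (206.60,72.04) → (149.79,89.44) → (312.36,17.06) → (93.90,32.39) → (49.97,88.22), returning to the start.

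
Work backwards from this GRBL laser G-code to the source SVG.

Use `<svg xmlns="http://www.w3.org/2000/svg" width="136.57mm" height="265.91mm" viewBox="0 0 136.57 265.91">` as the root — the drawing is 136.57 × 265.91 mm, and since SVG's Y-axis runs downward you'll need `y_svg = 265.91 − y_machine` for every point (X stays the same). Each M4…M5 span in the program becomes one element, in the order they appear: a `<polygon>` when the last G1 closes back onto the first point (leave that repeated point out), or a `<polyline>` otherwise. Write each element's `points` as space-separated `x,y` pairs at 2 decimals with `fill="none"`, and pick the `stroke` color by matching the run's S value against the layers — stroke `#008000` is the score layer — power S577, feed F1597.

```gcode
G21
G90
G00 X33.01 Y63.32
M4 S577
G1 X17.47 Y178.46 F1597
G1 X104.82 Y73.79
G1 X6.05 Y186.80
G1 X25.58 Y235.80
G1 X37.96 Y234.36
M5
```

y_svg = 265.91 − y_m. Every run uses S577, so all elements get stroke `#008000` (score).

[1] open run; points: 33.01,202.59 17.47,87.45 104.82,192.12 6.05,79.11 25.58,30.11 37.96,31.55

<svg xmlns="http://www.w3.org/2000/svg" width="136.57mm" height="265.91mm" viewBox="0 0 136.57 265.91">
  <polyline points="33.01,202.59 17.47,87.45 104.82,192.12 6.05,79.11 25.58,30.11 37.96,31.55" fill="none" stroke="#008000"/>
</svg>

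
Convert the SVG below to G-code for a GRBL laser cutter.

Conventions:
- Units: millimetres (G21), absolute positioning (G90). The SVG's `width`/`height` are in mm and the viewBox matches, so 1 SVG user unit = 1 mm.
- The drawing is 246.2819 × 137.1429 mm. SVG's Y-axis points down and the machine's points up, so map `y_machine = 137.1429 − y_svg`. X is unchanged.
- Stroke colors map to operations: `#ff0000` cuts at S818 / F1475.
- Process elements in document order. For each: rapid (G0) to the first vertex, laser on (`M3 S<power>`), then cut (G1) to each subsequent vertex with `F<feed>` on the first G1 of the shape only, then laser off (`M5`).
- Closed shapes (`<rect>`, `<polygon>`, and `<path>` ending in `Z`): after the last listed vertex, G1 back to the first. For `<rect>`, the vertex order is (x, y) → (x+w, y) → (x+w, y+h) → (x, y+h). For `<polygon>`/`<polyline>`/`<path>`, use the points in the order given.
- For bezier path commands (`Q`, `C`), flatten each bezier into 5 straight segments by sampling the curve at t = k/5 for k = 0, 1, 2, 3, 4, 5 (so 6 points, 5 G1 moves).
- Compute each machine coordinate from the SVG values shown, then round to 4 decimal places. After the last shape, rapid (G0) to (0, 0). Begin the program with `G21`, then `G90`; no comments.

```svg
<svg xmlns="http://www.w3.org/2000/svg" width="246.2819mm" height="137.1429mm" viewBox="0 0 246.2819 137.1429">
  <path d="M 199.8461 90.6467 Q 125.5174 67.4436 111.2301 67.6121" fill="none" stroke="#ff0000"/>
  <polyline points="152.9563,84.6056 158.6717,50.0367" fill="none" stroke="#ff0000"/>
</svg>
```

1 u = 1 mm; y_m = 137.1429 − y.

[1] `<path>` quadratic bezier, #ff0000→cut S818 F1475: (199.8461,46.4962) → (172.5163,54.8426) → (149.9898,61.3192) → (132.2666,65.9261) → (119.3467,68.6633) → (111.2301,69.5308)

[2] `<polyline>` line segment, #ff0000→cut S818 F1475: (152.9563,52.5373) → (158.6717,87.1062)

G21
G90
G0 X199.8461 Y46.4962
M3 S818
G1 X172.5163 Y54.8426 F1475
G1 X149.9898 Y61.3192
G1 X132.2666 Y65.9261
G1 X119.3467 Y68.6633
G1 X111.2301 Y69.5308
M5
G0 X152.9563 Y52.5373
M3 S818
G1 X158.6717 Y87.1062 F1475
M5
G0 X0.0000 Y0.0000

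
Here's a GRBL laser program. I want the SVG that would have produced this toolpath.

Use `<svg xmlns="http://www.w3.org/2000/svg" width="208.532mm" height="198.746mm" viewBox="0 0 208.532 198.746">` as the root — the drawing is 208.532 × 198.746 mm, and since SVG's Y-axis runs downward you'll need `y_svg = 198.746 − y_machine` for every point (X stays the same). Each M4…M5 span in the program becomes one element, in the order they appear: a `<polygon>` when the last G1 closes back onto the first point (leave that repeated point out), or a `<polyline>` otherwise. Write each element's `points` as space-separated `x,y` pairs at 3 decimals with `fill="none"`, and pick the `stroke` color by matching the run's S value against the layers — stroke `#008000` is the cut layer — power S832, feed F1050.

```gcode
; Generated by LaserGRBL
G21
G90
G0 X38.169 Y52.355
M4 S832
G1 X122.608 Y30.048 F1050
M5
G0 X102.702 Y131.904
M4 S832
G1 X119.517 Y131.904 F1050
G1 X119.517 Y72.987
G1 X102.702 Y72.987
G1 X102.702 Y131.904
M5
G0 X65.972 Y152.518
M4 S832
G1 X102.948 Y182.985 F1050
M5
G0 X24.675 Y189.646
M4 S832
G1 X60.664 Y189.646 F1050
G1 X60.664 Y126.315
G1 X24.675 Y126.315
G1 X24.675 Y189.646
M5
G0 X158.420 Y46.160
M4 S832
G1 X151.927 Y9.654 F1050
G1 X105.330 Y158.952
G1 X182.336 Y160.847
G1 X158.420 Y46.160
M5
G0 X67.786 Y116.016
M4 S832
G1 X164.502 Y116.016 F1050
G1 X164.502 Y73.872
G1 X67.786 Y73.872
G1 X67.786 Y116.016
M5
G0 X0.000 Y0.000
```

<svg xmlns="http://www.w3.org/2000/svg" width="208.532mm" height="198.746mm" viewBox="0 0 208.532 198.746">
  <polyline points="38.169,146.391 122.608,168.698" fill="none" stroke="#008000"/>
  <polygon points="102.702,66.842 119.517,66.842 119.517,125.759 102.702,125.759" fill="none" stroke="#008000"/>
  <polyline points="65.972,46.228 102.948,15.761" fill="none" stroke="#008000"/>
  <polygon points="24.675,9.100 60.664,9.100 60.664,72.431 24.675,72.431" fill="none" stroke="#008000"/>
  <polygon points="158.420,152.586 151.927,189.092 105.330,39.794 182.336,37.899" fill="none" stroke="#008000"/>
  <polygon points="67.786,82.730 164.502,82.730 164.502,124.874 67.786,124.874" fill="none" stroke="#008000"/>
</svg>

Each laser-on run becomes one SVG element. Flip Y back into SVG space with y_svg = 198.746 − y_machine. Every run uses S832, so all elements get stroke `#008000` (cut).

Run 1: The run is open, so emit a `<polyline>` with points (Y-flipped): 38.169,146.391 122.608,168.698.

Run 2: The run returns to its start, so emit a `<polygon>` with points (Y-flipped): 102.702,66.842 119.517,66.842 119.517,125.759 102.702,125.759.

Run 3: The run is open, so emit a `<polyline>` with points (Y-flipped): 65.972,46.228 102.948,15.761.

Run 4: The run returns to its start, so emit a `<polygon>` with points (Y-flipped): 24.675,9.100 60.664,9.100 60.664,72.431 24.675,72.431.

Run 5: The run returns to its start, so emit a `<polygon>` with points (Y-flipped): 158.420,152.586 151.927,189.092 105.330,39.794 182.336,37.899.

Run 6: The run returns to its start, so emit a `<polygon>` with points (Y-flipped): 67.786,82.730 164.502,82.730 164.502,124.874 67.786,124.874.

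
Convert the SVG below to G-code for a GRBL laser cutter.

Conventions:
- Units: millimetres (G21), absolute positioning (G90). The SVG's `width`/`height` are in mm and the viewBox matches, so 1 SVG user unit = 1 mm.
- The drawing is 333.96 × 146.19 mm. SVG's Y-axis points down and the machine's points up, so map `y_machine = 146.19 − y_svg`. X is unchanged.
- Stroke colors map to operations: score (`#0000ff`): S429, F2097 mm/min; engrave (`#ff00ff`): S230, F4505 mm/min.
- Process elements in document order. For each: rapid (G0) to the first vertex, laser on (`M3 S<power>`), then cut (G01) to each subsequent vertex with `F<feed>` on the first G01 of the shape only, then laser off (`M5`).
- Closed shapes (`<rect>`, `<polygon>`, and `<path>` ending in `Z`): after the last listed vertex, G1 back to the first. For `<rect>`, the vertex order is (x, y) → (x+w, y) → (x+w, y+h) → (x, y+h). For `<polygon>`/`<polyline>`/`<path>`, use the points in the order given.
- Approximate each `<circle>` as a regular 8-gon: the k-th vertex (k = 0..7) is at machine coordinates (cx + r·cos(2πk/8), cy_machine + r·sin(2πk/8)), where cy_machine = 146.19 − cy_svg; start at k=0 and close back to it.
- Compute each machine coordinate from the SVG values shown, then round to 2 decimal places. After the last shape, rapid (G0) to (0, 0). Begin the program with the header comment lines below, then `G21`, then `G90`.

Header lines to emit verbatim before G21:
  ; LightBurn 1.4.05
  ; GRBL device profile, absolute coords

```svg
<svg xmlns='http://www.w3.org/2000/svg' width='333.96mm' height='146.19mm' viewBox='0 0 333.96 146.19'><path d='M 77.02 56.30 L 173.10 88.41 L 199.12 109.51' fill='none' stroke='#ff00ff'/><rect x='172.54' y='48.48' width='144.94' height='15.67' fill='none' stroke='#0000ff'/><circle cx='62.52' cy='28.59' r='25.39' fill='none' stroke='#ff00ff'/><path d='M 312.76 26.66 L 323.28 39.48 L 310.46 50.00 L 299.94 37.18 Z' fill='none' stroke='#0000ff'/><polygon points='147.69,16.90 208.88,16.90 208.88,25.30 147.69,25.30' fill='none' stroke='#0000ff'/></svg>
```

; LightBurn 1.4.05
; GRBL device profile, absolute coords
G21
G90
G0 X77.02 Y89.89
M3 S230
G01 X173.10 Y57.78 F4505
G01 X199.12 Y36.68
M5
G0 X172.54 Y97.71
M3 S429
G01 X317.48 Y97.71 F2097
G01 X317.48 Y82.04
G01 X172.54 Y82.04
G01 X172.54 Y97.71
M5
G0 X87.91 Y117.60
M3 S230
G01 X80.47 Y135.55 F4505
G01 X62.52 Y142.99
G01 X44.57 Y135.55
G01 X37.13 Y117.60
G01 X44.57 Y99.65
G01 X62.52 Y92.21
G01 X80.47 Y99.65
G01 X87.91 Y117.60
M5
G0 X312.76 Y119.53
M3 S429
G01 X323.28 Y106.71 F2097
G01 X310.46 Y96.19
G01 X299.94 Y109.01
G01 X312.76 Y119.53
M5
G0 X147.69 Y129.29
M3 S429
G01 X208.88 Y129.29 F2097
G01 X208.88 Y120.89
G01 X147.69 Y120.89
G01 X147.69 Y129.29
M5
G0 X0.00 Y0.00

Since the viewBox matches the mm dimensions, user units are millimetres directly. The only transform is the Y-flip y_m = 146.19 − y_svg.

Shape 1 is a open polyline drawn with `<path>`. Its stroke #ff00ff means engrave at S230, F4505. After flipping Y the toolpath is (77.02,89.89) → (173.10,57.78) → (199.12,36.68).

Shape 2 is a rectangle drawn with `<rect>`. Its stroke #0000ff means score at S429, F2097. After flipping Y the toolpath is (172.54,97.71) → (317.48,97.71) → (317.48,82.04) → (172.54,82.04) → (172.54,97.71), returning to the start.

Shape 3 is a circle drawn with `<circle>`. Its stroke #ff00ff means engrave at S230, F4505. After flipping Y the toolpath is (87.91,117.60) → (80.47,135.55) → (62.52,142.99) → (44.57,135.55) → (37.13,117.60) → (44.57,99.65) → (62.52,92.21) → (80.47,99.65) → (87.91,117.60), returning to the start.

Shape 4 is a regular polygon drawn with `<path>`. Its stroke #0000ff means score at S429, F2097. After flipping Y the toolpath is (312.76,119.53) → (323.28,106.71) → (310.46,96.19) → (299.94,109.01) → (312.76,119.53), returning to the start.

Shape 5 is a rectangle drawn with `<polygon>`. Its stroke #0000ff means score at S429, F2097. After flipping Y the toolpath is (147.69,129.29) → (208.88,129.29) → (208.88,120.89) → (147.69,120.89) → (147.69,129.29), returning to the start.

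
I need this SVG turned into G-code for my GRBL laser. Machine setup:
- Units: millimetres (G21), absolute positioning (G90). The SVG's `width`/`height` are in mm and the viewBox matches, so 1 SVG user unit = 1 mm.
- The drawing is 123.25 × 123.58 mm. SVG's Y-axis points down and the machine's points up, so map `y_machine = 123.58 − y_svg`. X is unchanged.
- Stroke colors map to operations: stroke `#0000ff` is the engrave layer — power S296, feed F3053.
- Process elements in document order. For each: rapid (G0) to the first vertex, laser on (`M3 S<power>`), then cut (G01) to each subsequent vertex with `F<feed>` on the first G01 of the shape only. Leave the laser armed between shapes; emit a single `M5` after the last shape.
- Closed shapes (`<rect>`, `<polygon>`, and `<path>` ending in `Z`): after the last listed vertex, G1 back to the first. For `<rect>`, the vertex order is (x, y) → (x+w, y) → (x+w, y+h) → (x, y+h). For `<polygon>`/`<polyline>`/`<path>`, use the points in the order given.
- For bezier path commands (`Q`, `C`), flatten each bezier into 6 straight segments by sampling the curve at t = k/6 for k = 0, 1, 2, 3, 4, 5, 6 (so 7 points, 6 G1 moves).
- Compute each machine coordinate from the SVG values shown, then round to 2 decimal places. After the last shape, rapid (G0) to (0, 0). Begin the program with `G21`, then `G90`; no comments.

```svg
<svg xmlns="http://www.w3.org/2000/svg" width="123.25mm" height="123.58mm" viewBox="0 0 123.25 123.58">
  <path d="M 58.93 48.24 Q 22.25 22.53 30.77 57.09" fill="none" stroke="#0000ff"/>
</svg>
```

1 u = 1 mm; y_m = 123.58 − y.

[1] `<path>` quadratic bezier, #0000ff→engrave S296 F3053: (58.93,75.34) → (47.96,82.24) → (39.50,85.78) → (33.55,85.98) → (30.11,82.83) → (29.19,76.34) → (30.77,66.49)

G21
G90
G0 X58.93 Y75.34
M3 S296
G01 X47.96 Y82.24 F3053
G01 X39.50 Y85.78
G01 X33.55 Y85.98
G01 X30.11 Y82.83
G01 X29.19 Y76.34
G01 X30.77 Y66.49
M5
G0 X0.00 Y0.00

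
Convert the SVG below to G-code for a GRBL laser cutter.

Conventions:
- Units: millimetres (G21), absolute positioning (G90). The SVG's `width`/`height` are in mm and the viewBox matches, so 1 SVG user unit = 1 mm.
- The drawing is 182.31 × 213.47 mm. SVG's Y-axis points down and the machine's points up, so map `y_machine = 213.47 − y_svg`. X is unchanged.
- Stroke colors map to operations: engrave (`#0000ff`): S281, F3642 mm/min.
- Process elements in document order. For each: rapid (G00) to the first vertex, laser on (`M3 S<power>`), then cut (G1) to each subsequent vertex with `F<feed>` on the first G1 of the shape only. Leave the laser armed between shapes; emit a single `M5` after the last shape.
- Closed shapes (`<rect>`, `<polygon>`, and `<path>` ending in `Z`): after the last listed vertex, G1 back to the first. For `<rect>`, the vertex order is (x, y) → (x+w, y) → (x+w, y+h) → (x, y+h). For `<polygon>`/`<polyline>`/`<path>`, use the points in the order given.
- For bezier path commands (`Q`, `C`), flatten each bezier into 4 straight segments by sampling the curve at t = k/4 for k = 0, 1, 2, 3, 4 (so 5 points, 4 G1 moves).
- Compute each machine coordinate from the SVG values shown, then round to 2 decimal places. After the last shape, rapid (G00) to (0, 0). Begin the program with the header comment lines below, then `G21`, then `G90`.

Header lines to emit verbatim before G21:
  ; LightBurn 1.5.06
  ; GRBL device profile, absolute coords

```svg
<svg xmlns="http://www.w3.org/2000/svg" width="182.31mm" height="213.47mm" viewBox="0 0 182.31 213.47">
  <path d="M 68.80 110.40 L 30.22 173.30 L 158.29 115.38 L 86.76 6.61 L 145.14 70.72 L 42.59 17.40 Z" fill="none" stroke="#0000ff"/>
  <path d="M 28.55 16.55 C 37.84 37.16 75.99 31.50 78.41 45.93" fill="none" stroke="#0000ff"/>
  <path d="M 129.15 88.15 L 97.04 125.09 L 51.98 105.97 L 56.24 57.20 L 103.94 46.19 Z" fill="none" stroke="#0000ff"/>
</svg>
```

; LightBurn 1.5.06
; GRBL device profile, absolute coords
G21
G90
G00 X68.80 Y103.07
M3 S281
G1 X30.22 Y40.17 F3642
G1 X158.29 Y98.09
G1 X86.76 Y206.86
G1 X145.14 Y142.75
G1 X42.59 Y196.07
G1 X68.80 Y103.07
G00 X28.55 Y196.92
M3 S281
G1 X39.92 Y185.66 F3642
G1 X56.06 Y179.91
G1 X70.90 Y175.32
G1 X78.41 Y167.54
G00 X129.15 Y125.32
M3 S281
G1 X97.04 Y88.38 F3642
G1 X51.98 Y107.50
G1 X56.24 Y156.27
G1 X103.94 Y167.28
G1 X129.15 Y125.32
M5
G00 X0.00 Y0.00

Since the viewBox matches the mm dimensions, user units are millimetres directly. The only transform is the Y-flip y_m = 213.47 − y_svg.

Shape 1 is a closed polygon drawn with `<path>`. Its stroke #0000ff means engrave at S281, F3642. After flipping Y the toolpath is (68.80,103.07) → (30.22,40.17) → (158.29,98.09) → (86.76,206.86) → (145.14,142.75) → (42.59,196.07) → (68.80,103.07), returning to the start.

Shape 2 is a cubic bezier drawn with `<path>`. Its stroke #0000ff means engrave at S281, F3642. After flipping Y the toolpath is (28.55,196.92) → (39.92,185.66) → (56.06,179.91) → (70.90,175.32) → (78.41,167.54).

Shape 3 is a regular polygon drawn with `<path>`. Its stroke #0000ff means engrave at S281, F3642. After flipping Y the toolpath is (129.15,125.32) → (97.04,88.38) → (51.98,107.50) → (56.24,156.27) → (103.94,167.28) → (129.15,125.32), returning to the start.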